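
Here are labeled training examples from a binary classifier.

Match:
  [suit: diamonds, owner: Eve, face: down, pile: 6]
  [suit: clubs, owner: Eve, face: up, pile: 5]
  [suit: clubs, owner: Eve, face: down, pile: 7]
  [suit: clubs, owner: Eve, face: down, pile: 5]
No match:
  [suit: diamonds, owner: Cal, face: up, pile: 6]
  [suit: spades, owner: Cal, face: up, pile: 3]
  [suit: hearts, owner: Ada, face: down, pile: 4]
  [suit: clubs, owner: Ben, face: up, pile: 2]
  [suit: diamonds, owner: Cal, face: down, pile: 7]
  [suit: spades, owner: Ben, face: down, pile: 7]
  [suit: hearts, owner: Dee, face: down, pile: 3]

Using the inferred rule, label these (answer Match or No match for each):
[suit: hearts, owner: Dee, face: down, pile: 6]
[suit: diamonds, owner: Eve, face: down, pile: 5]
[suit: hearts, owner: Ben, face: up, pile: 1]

'Match' ⟺ owner is Eve.
[suit: hearts, owner: Dee, face: down, pile: 6]: owner is Dee, does not pass → No match. [suit: diamonds, owner: Eve, face: down, pile: 5]: owner is Eve, qualifies → Match. [suit: hearts, owner: Ben, face: up, pile: 1]: owner is Ben, does not pass → No match.

No match, Match, No match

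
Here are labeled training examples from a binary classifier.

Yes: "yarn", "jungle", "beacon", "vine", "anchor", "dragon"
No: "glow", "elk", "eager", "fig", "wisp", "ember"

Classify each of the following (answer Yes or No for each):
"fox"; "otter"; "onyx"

No, No, Yes

The distinguishing property — contains 'n' — holds for all the 'Yes' cases and none of the 'No' cases.
"fox": no 'n' — does not pass, so No.
"otter": no 'n' — does not pass, so No.
"onyx": has 'n' — fits, so Yes.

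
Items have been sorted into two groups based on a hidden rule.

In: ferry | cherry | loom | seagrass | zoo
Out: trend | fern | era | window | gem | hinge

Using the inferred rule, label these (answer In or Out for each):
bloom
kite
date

The pattern is that an item is 'In' exactly when: has a double letter.
bloom — 'oo' doubled, hence In.
kite — no doubled letter, hence Out.
date — no doubled letter, hence Out.

In, Out, Out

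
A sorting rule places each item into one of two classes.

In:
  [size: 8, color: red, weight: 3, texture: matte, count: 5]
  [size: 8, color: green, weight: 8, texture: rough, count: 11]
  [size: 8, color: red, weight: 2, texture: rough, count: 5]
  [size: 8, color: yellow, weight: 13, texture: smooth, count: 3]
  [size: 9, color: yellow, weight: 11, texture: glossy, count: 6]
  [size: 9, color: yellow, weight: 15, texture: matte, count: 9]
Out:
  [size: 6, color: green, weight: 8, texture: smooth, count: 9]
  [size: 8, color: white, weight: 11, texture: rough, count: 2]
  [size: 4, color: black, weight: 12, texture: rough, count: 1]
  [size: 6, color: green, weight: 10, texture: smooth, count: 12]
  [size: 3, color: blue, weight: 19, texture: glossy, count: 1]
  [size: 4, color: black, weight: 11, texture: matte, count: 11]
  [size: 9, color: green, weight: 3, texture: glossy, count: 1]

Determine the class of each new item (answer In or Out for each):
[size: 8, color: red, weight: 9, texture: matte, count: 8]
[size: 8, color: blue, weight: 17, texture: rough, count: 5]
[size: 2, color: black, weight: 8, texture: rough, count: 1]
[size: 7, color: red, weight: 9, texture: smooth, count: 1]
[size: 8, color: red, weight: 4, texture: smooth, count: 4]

A rule that fits every label: count ≥ 3 AND size ≥ 8 — true of each 'In' example, false of each 'Out' one.
[size: 8, color: red, weight: 9, texture: matte, count: 8]: count = 8, size = 8, fits → In.
[size: 8, color: blue, weight: 17, texture: rough, count: 5]: count = 5, size = 8, fits → In.
[size: 2, color: black, weight: 8, texture: rough, count: 1]: count = 1, size = 2, doesn't match → Out.
[size: 7, color: red, weight: 9, texture: smooth, count: 1]: count = 1, size = 7, doesn't match → Out.
[size: 8, color: red, weight: 4, texture: smooth, count: 4]: count = 4, size = 8, fits → In.

In, In, Out, Out, In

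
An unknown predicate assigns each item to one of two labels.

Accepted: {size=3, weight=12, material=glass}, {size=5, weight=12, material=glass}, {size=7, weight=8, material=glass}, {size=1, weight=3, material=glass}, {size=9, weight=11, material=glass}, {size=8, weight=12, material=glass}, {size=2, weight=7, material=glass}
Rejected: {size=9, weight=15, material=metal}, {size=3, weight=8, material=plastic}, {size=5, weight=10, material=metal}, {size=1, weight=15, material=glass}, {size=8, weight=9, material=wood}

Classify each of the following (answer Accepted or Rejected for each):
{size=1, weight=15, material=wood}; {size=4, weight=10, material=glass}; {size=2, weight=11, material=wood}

Every 'Accepted' example satisfies: material is glass AND weight ≤ 12. None of the 'Rejected' examples do.

Rejected, Accepted, Rejected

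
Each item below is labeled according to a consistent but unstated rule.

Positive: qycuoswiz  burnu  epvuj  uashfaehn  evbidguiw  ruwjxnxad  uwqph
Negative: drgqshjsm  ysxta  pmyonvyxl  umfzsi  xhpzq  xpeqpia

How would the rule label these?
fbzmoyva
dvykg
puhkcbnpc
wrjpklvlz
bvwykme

The simplest hypothesis consistent with all the labels is: odd length AND contains 'u'.
fbzmoyva → length 8, no 'u' → Negative. dvykg → length 5, no 'u' → Negative. puhkcbnpc → length 9, has 'u' → Positive. wrjpklvlz → length 9, no 'u' → Negative. bvwykme → length 7, no 'u' → Negative.

Negative, Negative, Positive, Negative, Negative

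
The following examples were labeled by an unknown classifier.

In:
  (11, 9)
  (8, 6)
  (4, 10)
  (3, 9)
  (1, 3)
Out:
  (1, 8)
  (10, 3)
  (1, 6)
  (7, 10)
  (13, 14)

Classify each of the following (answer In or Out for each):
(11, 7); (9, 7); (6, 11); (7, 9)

Rule: sum is even. This holds for each 'In' example and fails for each 'Out' one.

In, In, Out, In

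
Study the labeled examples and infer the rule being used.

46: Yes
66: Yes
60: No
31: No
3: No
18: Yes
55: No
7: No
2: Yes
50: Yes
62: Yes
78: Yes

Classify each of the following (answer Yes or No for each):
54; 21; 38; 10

Looking at the examples, the only property every 'Yes' case has and every 'No' case lacks is: ≡ 2 (mod 4).
54: 54 mod 4 = 2 — satisfies this, so Yes. 21: 21 mod 4 = 1 — doesn't qualify, so No. 38: 38 mod 4 = 2 — satisfies this, so Yes. 10: 10 mod 4 = 2 — satisfies this, so Yes.

Yes, No, Yes, Yes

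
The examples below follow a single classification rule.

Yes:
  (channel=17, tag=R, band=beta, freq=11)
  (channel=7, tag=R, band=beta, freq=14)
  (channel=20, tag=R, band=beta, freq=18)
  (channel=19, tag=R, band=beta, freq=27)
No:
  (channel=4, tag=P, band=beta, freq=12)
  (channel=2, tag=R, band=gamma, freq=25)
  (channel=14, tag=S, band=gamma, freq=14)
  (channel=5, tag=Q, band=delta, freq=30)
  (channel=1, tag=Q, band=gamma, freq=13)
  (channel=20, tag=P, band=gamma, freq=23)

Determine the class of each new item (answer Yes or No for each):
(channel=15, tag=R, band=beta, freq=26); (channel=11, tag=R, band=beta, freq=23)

Rule: tag is R AND band is beta. This holds for each 'Yes' example and fails for each 'No' one.
(channel=15, tag=R, band=beta, freq=26) — tag is R, band is beta, hence Yes. (channel=11, tag=R, band=beta, freq=23) — tag is R, band is beta, hence Yes.

Yes, Yes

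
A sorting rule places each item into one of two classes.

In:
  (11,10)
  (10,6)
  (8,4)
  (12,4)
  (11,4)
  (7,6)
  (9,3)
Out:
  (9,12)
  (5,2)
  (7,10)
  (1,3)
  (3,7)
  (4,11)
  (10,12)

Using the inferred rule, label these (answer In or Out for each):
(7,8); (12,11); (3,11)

The common property of the 'In' items is: first > second AND sum ≥ 10. No 'Out' item has it.
(7,8): 7 < 8, 7+8 = 15 — fails this test, so Out.
(12,11): 12 > 11, 12+11 = 23 — qualifies, so In.
(3,11): 3 < 11, 3+11 = 14 — fails this test, so Out.

Out, In, Out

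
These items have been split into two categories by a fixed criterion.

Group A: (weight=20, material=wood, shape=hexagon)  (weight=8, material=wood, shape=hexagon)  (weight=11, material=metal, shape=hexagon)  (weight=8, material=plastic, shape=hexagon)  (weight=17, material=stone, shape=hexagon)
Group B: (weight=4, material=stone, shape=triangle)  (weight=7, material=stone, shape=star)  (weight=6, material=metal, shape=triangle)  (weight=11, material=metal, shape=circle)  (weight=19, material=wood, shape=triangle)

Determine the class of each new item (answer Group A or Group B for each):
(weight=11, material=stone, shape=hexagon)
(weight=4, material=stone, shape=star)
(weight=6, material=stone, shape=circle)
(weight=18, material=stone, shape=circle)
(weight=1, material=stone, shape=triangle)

Group A, Group B, Group B, Group B, Group B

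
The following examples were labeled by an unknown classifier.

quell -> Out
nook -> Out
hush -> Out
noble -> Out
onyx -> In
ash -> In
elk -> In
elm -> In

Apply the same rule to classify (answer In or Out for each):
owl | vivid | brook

The common property of the 'In' items is: starts with a vowel. No 'Out' item has it.
owl: In (starts with 'o'). vivid: Out (starts with 'v'). brook: Out (starts with 'b').

In, Out, Out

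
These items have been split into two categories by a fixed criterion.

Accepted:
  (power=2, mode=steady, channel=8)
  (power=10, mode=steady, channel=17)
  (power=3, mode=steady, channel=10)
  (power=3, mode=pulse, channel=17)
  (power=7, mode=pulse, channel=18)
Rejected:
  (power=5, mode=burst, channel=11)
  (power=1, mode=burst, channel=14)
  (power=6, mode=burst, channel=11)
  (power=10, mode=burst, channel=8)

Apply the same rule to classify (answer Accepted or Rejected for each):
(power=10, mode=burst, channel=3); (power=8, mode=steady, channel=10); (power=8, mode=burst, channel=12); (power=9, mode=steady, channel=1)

Every 'Accepted' example satisfies: mode is not burst. None of the 'Rejected' examples do.
(power=10, mode=burst, channel=3): Rejected (mode is burst).
(power=8, mode=steady, channel=10): Accepted (mode is steady).
(power=8, mode=burst, channel=12): Rejected (mode is burst).
(power=9, mode=steady, channel=1): Accepted (mode is steady).

Rejected, Accepted, Rejected, Accepted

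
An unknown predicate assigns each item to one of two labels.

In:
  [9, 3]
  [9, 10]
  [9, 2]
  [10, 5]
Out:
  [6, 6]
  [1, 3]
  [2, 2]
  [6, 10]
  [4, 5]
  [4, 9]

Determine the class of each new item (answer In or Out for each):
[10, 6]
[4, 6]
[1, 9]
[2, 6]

In, Out, Out, Out

Rule: first ≥ 9. This holds for each 'In' example and fails for each 'Out' one.
[10, 6]: In (first 10). [4, 6]: Out (first 4). [1, 9]: Out (first 1). [2, 6]: Out (first 2).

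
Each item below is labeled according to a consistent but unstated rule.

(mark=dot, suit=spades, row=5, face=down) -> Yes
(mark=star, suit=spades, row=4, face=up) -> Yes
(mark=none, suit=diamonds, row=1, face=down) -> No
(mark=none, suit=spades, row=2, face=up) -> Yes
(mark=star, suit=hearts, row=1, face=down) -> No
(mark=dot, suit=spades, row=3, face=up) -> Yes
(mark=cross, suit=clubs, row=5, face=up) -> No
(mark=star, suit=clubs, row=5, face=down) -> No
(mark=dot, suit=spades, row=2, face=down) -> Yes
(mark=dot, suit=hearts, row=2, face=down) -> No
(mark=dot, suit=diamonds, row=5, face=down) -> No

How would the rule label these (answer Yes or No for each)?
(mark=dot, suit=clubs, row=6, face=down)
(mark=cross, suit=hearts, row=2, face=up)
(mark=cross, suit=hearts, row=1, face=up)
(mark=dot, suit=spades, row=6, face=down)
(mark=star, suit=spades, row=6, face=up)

No, No, No, Yes, Yes

Checking candidate rules against both groups, what survives is: suit is spades.
No: (mark=dot, suit=clubs, row=6, face=down), since suit is clubs. No: (mark=cross, suit=hearts, row=2, face=up), since suit is hearts. No: (mark=cross, suit=hearts, row=1, face=up), since suit is hearts. Yes: (mark=dot, suit=spades, row=6, face=down), since suit is spades. Yes: (mark=star, suit=spades, row=6, face=up), since suit is spades.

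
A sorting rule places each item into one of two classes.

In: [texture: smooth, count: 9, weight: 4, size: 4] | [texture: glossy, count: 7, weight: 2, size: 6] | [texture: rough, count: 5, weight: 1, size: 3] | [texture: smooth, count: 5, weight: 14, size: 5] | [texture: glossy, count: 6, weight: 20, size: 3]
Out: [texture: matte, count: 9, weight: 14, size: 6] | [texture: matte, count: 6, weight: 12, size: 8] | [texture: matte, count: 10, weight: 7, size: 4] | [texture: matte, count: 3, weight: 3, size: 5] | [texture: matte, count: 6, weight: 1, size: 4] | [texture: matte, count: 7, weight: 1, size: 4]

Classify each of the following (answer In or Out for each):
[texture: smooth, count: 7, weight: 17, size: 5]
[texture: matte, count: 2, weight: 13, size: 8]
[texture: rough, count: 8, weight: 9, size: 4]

One predicate separates the groups cleanly: texture is not matte.
[texture: smooth, count: 7, weight: 17, size: 5] — texture is smooth, hence In. [texture: matte, count: 2, weight: 13, size: 8] — texture is matte, hence Out. [texture: rough, count: 8, weight: 9, size: 4] — texture is rough, hence In.

In, Out, In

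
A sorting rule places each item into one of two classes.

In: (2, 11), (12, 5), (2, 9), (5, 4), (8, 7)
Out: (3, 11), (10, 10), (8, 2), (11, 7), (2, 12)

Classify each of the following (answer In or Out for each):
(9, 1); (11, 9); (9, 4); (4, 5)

One predicate separates the groups cleanly: sum is odd.
(9, 1): 9+1 = 10 — lacks this property, so Out. (11, 9): 11+9 = 20 — lacks this property, so Out. (9, 4): 9+4 = 13 — fits, so In. (4, 5): 4+5 = 9 — fits, so In.

Out, Out, In, In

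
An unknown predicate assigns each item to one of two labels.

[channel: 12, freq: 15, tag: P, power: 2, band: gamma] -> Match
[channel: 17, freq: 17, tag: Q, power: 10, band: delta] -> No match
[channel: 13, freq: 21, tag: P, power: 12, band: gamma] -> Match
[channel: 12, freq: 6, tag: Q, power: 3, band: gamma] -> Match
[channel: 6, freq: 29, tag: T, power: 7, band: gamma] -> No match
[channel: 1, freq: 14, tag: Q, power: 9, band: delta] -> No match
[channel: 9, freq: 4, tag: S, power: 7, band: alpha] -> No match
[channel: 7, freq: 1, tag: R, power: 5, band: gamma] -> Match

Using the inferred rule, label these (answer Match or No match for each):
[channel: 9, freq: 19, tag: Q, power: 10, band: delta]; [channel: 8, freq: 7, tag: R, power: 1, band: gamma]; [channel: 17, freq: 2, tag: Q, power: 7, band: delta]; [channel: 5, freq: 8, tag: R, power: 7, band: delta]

Every 'Match' example satisfies: band is gamma AND freq ≤ 21. None of the 'No match' examples do.

No match, Match, No match, No match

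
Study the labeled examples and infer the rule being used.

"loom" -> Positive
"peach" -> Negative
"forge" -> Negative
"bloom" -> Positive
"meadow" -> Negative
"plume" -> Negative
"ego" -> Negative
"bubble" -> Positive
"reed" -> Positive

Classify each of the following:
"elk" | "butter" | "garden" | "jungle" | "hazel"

Negative, Positive, Negative, Negative, Negative

The distinguishing property — has a double letter — holds for all the 'Positive' cases and none of the 'Negative' cases.
Negative: "elk", since no doubled letter. Positive: "butter", since 'tt' doubled. Negative: "garden", since no doubled letter. Negative: "jungle", since no doubled letter. Negative: "hazel", since no doubled letter.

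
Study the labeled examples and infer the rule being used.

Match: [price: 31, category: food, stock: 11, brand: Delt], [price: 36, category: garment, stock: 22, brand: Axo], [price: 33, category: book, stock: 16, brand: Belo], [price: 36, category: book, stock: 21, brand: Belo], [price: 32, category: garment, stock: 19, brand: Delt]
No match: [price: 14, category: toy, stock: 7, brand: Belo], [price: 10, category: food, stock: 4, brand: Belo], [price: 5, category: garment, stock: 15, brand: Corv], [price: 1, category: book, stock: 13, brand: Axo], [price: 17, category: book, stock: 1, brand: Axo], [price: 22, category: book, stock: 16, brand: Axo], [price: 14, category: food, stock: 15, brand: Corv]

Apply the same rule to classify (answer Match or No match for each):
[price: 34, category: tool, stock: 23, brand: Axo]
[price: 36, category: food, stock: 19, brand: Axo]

Match, Match

Every 'Match' example satisfies: price ≥ 31. None of the 'No match' examples do.
[price: 34, category: tool, stock: 23, brand: Axo] — price = 34, hence Match. [price: 36, category: food, stock: 19, brand: Axo] — price = 36, hence Match.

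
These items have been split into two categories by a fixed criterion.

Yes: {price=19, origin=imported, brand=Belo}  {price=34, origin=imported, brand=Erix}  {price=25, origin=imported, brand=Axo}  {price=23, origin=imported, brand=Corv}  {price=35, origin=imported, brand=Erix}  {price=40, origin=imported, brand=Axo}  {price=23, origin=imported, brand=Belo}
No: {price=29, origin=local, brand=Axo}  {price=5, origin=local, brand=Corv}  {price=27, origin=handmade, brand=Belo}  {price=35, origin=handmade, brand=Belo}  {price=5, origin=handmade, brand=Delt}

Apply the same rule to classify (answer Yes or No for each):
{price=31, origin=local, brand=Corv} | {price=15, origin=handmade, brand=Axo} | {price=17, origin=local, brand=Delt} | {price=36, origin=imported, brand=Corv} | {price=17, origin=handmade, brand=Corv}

No, No, No, Yes, No

All 'Yes' examples share one property — origin is imported — and every 'No' example lacks it.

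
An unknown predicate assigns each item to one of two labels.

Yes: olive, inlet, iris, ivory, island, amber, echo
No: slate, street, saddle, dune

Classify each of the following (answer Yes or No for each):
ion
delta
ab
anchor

The pattern is that an item is 'Yes' exactly when: starts with a vowel.
ion → starts with 'i' → Yes.
delta → starts with 'd' → No.
ab → starts with 'a' → Yes.
anchor → starts with 'a' → Yes.

Yes, No, Yes, Yes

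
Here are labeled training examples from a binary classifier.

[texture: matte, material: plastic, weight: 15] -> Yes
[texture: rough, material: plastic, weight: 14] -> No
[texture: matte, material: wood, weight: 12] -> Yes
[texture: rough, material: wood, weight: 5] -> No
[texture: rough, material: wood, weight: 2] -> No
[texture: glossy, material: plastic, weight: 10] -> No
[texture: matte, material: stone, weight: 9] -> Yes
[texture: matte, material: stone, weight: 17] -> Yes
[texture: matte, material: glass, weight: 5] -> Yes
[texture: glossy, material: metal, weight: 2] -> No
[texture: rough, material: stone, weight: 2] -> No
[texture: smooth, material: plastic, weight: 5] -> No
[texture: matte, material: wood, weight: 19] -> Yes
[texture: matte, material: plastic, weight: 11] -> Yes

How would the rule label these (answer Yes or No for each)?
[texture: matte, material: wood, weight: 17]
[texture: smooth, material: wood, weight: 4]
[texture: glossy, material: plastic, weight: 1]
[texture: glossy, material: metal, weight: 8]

Yes, No, No, No

Rule: texture is matte. This holds for each 'Yes' example and fails for each 'No' one.
Yes: [texture: matte, material: wood, weight: 17], since texture is matte.
No: [texture: smooth, material: wood, weight: 4], since texture is smooth.
No: [texture: glossy, material: plastic, weight: 1], since texture is glossy.
No: [texture: glossy, material: metal, weight: 8], since texture is glossy.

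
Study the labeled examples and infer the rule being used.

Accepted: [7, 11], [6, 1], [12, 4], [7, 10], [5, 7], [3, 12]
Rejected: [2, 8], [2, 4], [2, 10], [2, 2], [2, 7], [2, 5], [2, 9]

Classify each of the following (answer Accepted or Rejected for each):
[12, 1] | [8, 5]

Accepted, Accepted

The pattern is that an item is 'Accepted' exactly when: first ≥ 3.
[12, 1] — first 12, hence Accepted.
[8, 5] — first 8, hence Accepted.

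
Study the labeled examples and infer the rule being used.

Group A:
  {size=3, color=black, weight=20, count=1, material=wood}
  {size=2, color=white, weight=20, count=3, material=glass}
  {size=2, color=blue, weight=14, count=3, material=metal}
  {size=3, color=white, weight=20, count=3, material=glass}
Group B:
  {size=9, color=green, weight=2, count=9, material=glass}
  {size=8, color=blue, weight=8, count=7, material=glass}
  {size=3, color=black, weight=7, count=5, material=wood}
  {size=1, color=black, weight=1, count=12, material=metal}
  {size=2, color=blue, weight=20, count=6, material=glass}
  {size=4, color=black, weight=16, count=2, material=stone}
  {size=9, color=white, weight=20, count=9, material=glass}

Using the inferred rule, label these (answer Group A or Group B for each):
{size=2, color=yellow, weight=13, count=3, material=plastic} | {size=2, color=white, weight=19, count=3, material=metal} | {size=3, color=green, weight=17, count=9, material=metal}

Group A, Group A, Group B

The classifier is using: count ≤ 3 AND size ≤ 3.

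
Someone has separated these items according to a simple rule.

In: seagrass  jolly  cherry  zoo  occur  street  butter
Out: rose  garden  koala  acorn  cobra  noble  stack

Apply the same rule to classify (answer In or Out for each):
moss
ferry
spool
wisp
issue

The classifier is using: has a double letter.
moss → 'ss' doubled → In. ferry → 'rr' doubled → In. spool → 'oo' doubled → In. wisp → no doubled letter → Out. issue → 'ss' doubled → In.

In, In, In, Out, In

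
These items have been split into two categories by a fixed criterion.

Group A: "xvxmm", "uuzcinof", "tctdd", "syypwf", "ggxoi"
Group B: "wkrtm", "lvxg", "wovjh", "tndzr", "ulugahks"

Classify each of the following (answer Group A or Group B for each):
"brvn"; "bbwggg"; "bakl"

Group B, Group A, Group B

The pattern is that an item is 'Group A' exactly when: has a double letter.
"brvn" → no doubled letter → Group B. "bbwggg" → 'bb' doubled → Group A. "bakl" → no doubled letter → Group B.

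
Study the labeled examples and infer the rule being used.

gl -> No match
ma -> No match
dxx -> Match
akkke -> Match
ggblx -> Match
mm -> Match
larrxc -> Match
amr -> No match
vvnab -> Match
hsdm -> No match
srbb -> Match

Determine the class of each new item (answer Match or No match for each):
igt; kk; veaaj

No match, Match, Match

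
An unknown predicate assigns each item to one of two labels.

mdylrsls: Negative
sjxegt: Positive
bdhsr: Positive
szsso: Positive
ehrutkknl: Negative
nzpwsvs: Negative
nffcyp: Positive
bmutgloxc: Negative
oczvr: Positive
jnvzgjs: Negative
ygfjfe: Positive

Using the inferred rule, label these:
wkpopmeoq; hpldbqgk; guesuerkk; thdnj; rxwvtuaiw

Negative, Negative, Negative, Positive, Negative

Rule: length ≤ 6. This holds for each 'Positive' example and fails for each 'Negative' one.
wkpopmeoq: length 9, does not satisfy this → Negative.
hpldbqgk: length 8, does not satisfy this → Negative.
guesuerkk: length 9, does not satisfy this → Negative.
thdnj: length 5, satisfies this → Positive.
rxwvtuaiw: length 9, does not satisfy this → Negative.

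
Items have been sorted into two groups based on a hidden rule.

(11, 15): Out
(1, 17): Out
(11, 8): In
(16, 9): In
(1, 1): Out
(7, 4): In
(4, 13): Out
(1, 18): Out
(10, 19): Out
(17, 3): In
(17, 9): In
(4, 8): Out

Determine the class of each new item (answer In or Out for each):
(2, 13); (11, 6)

All 'In' examples share one property — first > second — and every 'Out' example lacks it.
(2, 13): 2 < 13 — lacks this property, so Out. (11, 6): 11 > 6 — satisfies this, so In.

Out, In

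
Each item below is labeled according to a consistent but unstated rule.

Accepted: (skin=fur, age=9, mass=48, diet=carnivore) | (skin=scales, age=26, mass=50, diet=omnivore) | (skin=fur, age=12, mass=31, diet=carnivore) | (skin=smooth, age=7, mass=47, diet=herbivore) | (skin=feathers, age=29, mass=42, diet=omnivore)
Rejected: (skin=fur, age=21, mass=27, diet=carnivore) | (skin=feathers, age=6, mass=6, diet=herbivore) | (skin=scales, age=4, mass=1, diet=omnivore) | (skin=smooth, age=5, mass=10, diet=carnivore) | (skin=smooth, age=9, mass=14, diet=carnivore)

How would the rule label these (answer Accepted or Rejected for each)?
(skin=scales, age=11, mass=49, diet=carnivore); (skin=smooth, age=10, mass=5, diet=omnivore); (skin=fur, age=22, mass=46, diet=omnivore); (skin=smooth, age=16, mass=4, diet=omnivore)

Accepted, Rejected, Accepted, Rejected

The classifier is using: mass ≥ 31.
(skin=scales, age=11, mass=49, diet=carnivore): mass = 49, passes → Accepted.
(skin=smooth, age=10, mass=5, diet=omnivore): mass = 5, doesn't qualify → Rejected.
(skin=fur, age=22, mass=46, diet=omnivore): mass = 46, passes → Accepted.
(skin=smooth, age=16, mass=4, diet=omnivore): mass = 4, doesn't qualify → Rejected.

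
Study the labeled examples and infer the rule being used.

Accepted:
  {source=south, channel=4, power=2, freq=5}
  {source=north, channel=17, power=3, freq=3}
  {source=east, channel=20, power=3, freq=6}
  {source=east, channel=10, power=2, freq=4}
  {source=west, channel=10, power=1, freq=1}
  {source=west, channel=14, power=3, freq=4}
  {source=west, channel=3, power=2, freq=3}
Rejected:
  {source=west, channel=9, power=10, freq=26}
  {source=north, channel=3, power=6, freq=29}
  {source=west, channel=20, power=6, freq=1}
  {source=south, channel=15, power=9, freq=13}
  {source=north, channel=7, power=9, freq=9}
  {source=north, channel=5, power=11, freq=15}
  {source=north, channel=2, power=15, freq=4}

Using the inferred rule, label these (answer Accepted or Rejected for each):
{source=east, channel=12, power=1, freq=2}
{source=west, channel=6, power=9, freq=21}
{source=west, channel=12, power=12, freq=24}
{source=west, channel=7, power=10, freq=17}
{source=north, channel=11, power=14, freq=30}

Accepted, Rejected, Rejected, Rejected, Rejected

The common property of the 'Accepted' items is: power ≤ 3. No 'Rejected' item has it.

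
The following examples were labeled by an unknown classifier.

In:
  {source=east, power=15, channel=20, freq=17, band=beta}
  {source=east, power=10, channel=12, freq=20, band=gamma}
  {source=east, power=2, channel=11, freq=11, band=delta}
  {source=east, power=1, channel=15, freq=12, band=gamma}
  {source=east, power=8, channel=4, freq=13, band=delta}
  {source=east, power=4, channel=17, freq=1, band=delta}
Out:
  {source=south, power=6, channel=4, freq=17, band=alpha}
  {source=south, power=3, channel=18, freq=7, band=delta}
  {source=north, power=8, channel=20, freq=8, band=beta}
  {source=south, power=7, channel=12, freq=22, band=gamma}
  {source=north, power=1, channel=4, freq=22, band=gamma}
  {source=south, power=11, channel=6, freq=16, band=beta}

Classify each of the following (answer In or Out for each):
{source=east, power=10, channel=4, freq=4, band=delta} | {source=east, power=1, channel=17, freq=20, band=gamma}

The common property of the 'In' items is: source is east. No 'Out' item has it.
{source=east, power=10, channel=4, freq=4, band=delta}: source is east, qualifies → In.
{source=east, power=1, channel=17, freq=20, band=gamma}: source is east, qualifies → In.

In, In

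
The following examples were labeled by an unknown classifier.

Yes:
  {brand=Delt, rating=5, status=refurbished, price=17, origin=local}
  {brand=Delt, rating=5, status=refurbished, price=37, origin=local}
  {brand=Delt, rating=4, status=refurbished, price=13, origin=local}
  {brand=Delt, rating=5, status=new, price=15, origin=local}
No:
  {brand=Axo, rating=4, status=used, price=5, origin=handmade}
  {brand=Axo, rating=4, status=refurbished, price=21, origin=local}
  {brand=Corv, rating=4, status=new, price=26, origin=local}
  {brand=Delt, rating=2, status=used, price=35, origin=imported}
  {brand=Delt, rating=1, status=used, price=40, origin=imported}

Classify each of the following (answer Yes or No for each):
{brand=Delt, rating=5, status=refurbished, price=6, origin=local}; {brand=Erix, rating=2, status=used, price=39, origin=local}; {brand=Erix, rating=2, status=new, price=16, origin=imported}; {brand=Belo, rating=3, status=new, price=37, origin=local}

Rule: brand is Delt AND origin is local. This holds for each 'Yes' example and fails for each 'No' one.
{brand=Delt, rating=5, status=refurbished, price=6, origin=local}: Yes (brand is Delt, origin is local).
{brand=Erix, rating=2, status=used, price=39, origin=local}: No (brand is Erix, origin is local).
{brand=Erix, rating=2, status=new, price=16, origin=imported}: No (brand is Erix, origin is imported).
{brand=Belo, rating=3, status=new, price=37, origin=local}: No (brand is Belo, origin is local).

Yes, No, No, No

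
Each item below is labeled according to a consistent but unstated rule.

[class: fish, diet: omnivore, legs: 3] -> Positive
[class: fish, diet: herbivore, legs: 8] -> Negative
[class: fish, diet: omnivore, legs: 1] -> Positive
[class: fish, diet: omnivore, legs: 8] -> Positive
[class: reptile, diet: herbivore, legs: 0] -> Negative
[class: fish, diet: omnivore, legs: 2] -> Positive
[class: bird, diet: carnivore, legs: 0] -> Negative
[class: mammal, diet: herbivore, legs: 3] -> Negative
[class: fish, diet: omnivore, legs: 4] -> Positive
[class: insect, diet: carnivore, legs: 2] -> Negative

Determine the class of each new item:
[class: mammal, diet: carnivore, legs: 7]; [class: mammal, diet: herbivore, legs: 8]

The rule appears to be: diet is omnivore.

Negative, Negative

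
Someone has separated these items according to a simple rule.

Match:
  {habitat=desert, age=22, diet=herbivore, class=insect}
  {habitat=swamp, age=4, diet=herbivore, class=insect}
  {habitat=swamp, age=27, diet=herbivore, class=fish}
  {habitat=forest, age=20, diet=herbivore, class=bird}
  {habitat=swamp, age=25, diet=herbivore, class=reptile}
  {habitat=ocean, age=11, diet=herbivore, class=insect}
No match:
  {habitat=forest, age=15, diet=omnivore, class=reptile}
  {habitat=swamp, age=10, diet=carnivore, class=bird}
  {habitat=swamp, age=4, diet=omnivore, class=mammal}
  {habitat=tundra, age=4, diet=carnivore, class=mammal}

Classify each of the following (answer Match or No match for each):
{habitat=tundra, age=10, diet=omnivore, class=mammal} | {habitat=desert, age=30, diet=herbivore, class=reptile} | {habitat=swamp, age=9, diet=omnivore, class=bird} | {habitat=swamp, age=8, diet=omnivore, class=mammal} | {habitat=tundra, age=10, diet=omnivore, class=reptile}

No match, Match, No match, No match, No match

One predicate separates the groups cleanly: diet is herbivore.
{habitat=tundra, age=10, diet=omnivore, class=mammal} — diet is omnivore, hence No match. {habitat=desert, age=30, diet=herbivore, class=reptile} — diet is herbivore, hence Match. {habitat=swamp, age=9, diet=omnivore, class=bird} — diet is omnivore, hence No match. {habitat=swamp, age=8, diet=omnivore, class=mammal} — diet is omnivore, hence No match. {habitat=tundra, age=10, diet=omnivore, class=reptile} — diet is omnivore, hence No match.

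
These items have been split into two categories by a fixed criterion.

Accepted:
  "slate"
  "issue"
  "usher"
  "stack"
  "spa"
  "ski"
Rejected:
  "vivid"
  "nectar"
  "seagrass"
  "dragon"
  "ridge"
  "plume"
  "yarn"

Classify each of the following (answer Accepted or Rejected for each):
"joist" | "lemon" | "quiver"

Accepted, Rejected, Rejected

The common property of the 'Accepted' items is: odd length AND contains 's'. No 'Rejected' item has it.
"joist": length 5, has 's', satisfies this → Accepted. "lemon": length 5, no 's', doesn't qualify → Rejected. "quiver": length 6, no 's', doesn't qualify → Rejected.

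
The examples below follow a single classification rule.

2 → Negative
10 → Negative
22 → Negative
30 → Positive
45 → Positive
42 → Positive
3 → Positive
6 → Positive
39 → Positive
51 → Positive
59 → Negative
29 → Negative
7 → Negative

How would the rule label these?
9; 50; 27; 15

Positive, Negative, Positive, Positive

Every 'Positive' example satisfies: multiple of 3. None of the 'Negative' examples do.
9: 9 = 3·3 — matches, so Positive. 50: 50 = 3·16 + 2 — lacks this property, so Negative. 27: 27 = 3·9 — matches, so Positive. 15: 15 = 3·5 — matches, so Positive.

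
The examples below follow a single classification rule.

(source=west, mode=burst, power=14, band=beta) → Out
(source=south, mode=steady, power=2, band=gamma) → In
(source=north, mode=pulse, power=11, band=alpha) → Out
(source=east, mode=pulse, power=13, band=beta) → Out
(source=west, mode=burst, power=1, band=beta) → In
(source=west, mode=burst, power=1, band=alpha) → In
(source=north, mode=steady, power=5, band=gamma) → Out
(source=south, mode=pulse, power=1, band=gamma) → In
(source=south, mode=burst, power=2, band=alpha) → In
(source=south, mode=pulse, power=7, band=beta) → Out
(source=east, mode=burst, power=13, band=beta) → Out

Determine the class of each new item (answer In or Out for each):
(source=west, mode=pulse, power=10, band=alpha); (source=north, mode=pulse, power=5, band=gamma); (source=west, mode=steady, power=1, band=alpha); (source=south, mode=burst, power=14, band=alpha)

Every 'In' example satisfies: power ≤ 2. None of the 'Out' examples do.
Out: (source=west, mode=pulse, power=10, band=alpha), since power = 10. Out: (source=north, mode=pulse, power=5, band=gamma), since power = 5. In: (source=west, mode=steady, power=1, band=alpha), since power = 1. Out: (source=south, mode=burst, power=14, band=alpha), since power = 14.

Out, Out, In, Out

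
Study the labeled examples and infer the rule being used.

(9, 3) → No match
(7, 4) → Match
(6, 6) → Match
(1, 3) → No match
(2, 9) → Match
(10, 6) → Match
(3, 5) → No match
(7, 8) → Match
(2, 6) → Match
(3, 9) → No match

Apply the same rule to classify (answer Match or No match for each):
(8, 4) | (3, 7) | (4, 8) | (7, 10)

Every 'Match' example satisfies: product is even. None of the 'No match' examples do.

Match, No match, Match, Match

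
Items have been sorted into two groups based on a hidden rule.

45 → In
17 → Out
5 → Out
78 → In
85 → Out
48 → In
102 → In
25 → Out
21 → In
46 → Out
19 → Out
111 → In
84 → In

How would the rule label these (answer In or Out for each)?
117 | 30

In, In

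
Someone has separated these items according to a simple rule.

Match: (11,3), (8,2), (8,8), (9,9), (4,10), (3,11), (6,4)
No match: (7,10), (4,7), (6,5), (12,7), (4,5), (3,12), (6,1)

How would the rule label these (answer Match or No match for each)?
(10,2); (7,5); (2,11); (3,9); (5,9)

Match, Match, No match, Match, Match

All 'Match' examples share one property — sum is even — and every 'No match' example lacks it.
(10,2): 10+2 = 12, qualifies → Match.
(7,5): 7+5 = 12, qualifies → Match.
(2,11): 2+11 = 13, does not fit → No match.
(3,9): 3+9 = 12, qualifies → Match.
(5,9): 5+9 = 14, qualifies → Match.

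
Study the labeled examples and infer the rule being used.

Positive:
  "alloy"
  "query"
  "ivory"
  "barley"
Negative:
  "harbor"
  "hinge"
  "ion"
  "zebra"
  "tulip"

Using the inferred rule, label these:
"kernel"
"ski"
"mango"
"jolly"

The common property of the 'Positive' items is: contains 'y'. No 'Negative' item has it.

Negative, Negative, Negative, Positive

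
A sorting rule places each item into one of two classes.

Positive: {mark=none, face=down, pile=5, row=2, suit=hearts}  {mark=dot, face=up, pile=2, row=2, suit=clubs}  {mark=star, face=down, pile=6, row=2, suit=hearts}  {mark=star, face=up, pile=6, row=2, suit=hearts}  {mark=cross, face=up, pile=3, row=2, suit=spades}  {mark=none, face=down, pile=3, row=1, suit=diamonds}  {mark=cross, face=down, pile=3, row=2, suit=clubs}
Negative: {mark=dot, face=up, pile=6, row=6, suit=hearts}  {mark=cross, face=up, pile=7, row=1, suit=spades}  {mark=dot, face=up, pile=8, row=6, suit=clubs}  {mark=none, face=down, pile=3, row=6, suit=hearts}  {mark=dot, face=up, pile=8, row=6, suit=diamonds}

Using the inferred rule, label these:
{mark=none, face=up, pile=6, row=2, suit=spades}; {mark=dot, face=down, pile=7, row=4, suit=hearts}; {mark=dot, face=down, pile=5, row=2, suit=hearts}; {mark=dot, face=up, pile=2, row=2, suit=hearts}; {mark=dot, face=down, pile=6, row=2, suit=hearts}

Positive, Negative, Positive, Positive, Positive

One predicate separates the groups cleanly: row ≤ 2 AND pile ≤ 6.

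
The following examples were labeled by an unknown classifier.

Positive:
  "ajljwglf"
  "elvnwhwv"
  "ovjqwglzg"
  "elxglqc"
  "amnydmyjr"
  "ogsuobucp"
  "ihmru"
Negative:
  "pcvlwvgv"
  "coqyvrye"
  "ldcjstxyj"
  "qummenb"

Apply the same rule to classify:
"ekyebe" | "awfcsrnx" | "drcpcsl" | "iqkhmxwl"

Positive, Positive, Negative, Positive

Comparing the two groups points to one rule — starts with a vowel.
"ekyebe" → starts with 'e' → Positive.
"awfcsrnx" → starts with 'a' → Positive.
"drcpcsl" → starts with 'd' → Negative.
"iqkhmxwl" → starts with 'i' → Positive.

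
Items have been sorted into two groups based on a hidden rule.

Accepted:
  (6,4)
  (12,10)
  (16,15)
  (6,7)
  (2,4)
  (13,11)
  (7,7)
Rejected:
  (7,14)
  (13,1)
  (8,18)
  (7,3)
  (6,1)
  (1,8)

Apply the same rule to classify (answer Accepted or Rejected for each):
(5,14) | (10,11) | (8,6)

Rejected, Accepted, Accepted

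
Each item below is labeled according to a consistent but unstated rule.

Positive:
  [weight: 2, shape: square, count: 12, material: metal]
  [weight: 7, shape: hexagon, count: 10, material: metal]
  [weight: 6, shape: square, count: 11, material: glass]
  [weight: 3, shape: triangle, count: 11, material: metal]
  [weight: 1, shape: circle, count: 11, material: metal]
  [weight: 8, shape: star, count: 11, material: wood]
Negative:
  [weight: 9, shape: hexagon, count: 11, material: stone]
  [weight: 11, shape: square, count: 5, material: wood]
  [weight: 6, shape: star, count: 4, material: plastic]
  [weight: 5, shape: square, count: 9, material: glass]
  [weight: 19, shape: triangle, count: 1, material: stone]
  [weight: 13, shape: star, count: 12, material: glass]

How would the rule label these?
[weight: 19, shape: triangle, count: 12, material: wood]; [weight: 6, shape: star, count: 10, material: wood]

Negative, Positive

The distinguishing property — weight ≤ 8 AND count ≥ 10 — holds for all the 'Positive' cases and none of the 'Negative' cases.
[weight: 19, shape: triangle, count: 12, material: wood]: weight = 19, count = 12, doesn't qualify → Negative. [weight: 6, shape: star, count: 10, material: wood]: weight = 6, count = 10, matches → Positive.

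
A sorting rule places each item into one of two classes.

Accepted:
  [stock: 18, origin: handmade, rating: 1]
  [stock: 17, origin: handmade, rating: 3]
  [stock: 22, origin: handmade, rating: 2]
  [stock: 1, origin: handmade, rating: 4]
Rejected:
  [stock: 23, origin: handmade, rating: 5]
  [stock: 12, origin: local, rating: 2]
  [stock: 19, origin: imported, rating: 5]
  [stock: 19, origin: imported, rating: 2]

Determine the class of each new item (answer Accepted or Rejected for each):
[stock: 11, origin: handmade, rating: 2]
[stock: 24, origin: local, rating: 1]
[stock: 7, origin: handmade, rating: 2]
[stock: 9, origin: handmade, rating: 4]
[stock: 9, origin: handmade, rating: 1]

All 'Accepted' examples share one property — origin is handmade AND rating ≤ 4 — and every 'Rejected' example lacks it.
[stock: 11, origin: handmade, rating: 2] → origin is handmade, rating = 2 → Accepted.
[stock: 24, origin: local, rating: 1] → origin is local, rating = 1 → Rejected.
[stock: 7, origin: handmade, rating: 2] → origin is handmade, rating = 2 → Accepted.
[stock: 9, origin: handmade, rating: 4] → origin is handmade, rating = 4 → Accepted.
[stock: 9, origin: handmade, rating: 1] → origin is handmade, rating = 1 → Accepted.

Accepted, Rejected, Accepted, Accepted, Accepted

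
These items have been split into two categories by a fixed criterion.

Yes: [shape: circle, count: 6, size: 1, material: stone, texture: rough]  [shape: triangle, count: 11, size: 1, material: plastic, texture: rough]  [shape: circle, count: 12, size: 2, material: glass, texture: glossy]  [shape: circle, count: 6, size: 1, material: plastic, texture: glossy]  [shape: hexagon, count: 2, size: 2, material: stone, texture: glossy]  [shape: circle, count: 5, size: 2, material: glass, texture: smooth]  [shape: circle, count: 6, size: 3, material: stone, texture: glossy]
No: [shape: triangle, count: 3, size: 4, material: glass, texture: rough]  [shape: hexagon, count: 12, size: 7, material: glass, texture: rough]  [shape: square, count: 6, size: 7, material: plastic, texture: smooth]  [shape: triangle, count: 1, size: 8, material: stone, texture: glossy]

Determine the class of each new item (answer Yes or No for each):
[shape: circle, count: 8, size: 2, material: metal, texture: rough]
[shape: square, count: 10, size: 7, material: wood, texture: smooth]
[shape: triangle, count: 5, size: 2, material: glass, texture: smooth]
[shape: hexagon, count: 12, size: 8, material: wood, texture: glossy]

Yes, No, Yes, No

'Yes' ⟺ size ≤ 3.
[shape: circle, count: 8, size: 2, material: metal, texture: rough] — size = 2, hence Yes. [shape: square, count: 10, size: 7, material: wood, texture: smooth] — size = 7, hence No. [shape: triangle, count: 5, size: 2, material: glass, texture: smooth] — size = 2, hence Yes. [shape: hexagon, count: 12, size: 8, material: wood, texture: glossy] — size = 8, hence No.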